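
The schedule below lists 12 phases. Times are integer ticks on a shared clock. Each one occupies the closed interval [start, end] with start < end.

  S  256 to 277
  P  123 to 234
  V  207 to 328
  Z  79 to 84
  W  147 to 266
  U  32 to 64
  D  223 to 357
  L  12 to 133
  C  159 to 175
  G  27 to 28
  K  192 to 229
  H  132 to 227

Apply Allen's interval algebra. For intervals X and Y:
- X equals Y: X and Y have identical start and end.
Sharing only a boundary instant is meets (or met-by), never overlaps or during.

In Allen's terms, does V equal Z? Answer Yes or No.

V = [207, 328], Z = [79, 84].
Actual relation of V to Z: after.
Asked whether 'equals' holds → No.

No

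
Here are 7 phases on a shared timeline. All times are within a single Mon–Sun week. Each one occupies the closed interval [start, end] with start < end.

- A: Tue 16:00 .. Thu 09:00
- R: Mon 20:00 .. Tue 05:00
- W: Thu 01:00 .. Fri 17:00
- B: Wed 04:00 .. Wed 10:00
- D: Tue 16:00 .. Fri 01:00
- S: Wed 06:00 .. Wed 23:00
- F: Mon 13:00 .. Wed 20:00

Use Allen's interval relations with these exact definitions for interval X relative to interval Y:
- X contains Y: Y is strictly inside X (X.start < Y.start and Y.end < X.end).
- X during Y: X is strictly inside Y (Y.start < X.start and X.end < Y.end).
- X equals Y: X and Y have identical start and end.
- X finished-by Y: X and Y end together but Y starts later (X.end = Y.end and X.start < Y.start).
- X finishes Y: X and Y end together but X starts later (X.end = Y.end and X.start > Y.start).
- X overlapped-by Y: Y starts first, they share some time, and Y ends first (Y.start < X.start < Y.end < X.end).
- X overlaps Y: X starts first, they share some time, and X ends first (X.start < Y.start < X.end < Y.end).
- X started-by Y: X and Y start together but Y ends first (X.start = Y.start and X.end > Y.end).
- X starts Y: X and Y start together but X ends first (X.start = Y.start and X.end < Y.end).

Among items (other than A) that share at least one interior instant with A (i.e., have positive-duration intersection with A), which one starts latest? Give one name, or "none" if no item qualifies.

Target A = [Tue 16:00, Thu 09:00].
B [Wed 04:00, Wed 10:00] → during → candidate.
D [Tue 16:00, Fri 01:00] → started-by → candidate.
F [Mon 13:00, Wed 20:00] → overlaps → candidate.
R [Mon 20:00, Tue 05:00] → before → excluded.
S [Wed 06:00, Wed 23:00] → during → candidate.
W [Thu 01:00, Fri 17:00] → overlapped-by → candidate.
Among candidates, latest start is Thu 01:00 → W.

W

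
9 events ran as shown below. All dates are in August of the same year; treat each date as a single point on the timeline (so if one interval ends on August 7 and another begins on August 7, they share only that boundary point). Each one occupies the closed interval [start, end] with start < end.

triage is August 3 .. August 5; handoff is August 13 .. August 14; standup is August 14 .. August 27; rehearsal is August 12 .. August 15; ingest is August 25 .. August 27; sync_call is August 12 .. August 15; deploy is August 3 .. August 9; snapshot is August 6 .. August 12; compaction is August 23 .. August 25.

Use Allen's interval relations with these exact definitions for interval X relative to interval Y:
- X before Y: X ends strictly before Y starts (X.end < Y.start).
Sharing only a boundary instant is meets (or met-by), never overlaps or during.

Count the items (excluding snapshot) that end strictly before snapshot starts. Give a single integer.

1

Target snapshot = [August 6, August 12].
compaction [August 23, August 25] → after → no.
deploy [August 3, August 9] → overlaps → no.
handoff [August 13, August 14] → after → no.
ingest [August 25, August 27] → after → no.
rehearsal [August 12, August 15] → met-by → no.
standup [August 14, August 27] → after → no.
sync_call [August 12, August 15] → met-by → no.
triage [August 3, August 5] → before → counts.
Total: 1.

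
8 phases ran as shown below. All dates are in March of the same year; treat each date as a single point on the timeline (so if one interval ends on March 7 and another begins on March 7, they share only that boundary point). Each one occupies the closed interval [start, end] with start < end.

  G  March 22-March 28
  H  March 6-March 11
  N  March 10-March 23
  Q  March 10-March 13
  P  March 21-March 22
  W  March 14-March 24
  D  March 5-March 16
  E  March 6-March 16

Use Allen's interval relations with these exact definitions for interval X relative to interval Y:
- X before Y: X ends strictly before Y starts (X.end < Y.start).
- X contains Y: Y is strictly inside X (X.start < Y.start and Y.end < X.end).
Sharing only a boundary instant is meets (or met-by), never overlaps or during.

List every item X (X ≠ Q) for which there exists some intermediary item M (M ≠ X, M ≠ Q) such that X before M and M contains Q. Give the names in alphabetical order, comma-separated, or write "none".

none

Target Q = [March 10, March 13].
Intermediaries M with M contains Q: D, E.
Via D — items with X before D: none.
Via E — items with X before E: none.
Union: none.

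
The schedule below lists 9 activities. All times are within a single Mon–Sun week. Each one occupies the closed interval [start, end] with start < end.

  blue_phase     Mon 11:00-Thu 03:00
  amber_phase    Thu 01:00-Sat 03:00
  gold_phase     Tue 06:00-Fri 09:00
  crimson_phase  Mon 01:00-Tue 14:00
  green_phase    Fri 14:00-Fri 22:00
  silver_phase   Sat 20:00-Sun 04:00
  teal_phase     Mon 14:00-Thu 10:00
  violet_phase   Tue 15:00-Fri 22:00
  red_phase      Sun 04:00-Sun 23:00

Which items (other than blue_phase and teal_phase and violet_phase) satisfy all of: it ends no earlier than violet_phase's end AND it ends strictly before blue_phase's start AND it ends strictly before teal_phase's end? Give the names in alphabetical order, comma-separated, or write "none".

Conditions: its end is no earlier than violet_phase's end (X.end >= Fri 22:00) AND its end is strictly before blue_phase's start (X.end < Mon 11:00) AND its end is strictly before teal_phase's end (X.end < Thu 10:00).
amber_phase: end Sat 03:00 >= Fri 22:00? ✓; end Sat 03:00 < Mon 11:00? ✗; end Sat 03:00 < Thu 10:00? ✗ → no.
crimson_phase: end Tue 14:00 >= Fri 22:00? ✗; end Tue 14:00 < Mon 11:00? ✗; end Tue 14:00 < Thu 10:00? ✓ → no.
gold_phase: end Fri 09:00 >= Fri 22:00? ✗; end Fri 09:00 < Mon 11:00? ✗; end Fri 09:00 < Thu 10:00? ✗ → no.
green_phase: end Fri 22:00 >= Fri 22:00? ✓; end Fri 22:00 < Mon 11:00? ✗; end Fri 22:00 < Thu 10:00? ✗ → no.
red_phase: end Sun 23:00 >= Fri 22:00? ✓; end Sun 23:00 < Mon 11:00? ✗; end Sun 23:00 < Thu 10:00? ✗ → no.
silver_phase: end Sun 04:00 >= Fri 22:00? ✓; end Sun 04:00 < Mon 11:00? ✗; end Sun 04:00 < Thu 10:00? ✗ → no.
Result: none.

none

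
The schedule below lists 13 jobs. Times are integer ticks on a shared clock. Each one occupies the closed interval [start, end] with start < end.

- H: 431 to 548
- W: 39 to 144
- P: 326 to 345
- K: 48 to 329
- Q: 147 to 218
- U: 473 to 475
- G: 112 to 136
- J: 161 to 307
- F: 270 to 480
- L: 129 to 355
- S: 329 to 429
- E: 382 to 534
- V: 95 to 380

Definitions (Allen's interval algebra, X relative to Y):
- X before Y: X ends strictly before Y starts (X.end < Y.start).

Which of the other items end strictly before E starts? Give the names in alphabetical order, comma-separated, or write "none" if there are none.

G, J, K, L, P, Q, V, W

Target E = [382, 534].
F [270, 480] → overlaps → no.
G [112, 136] → before → yes.
H [431, 548] → overlapped-by → no.
J [161, 307] → before → yes.
K [48, 329] → before → yes.
L [129, 355] → before → yes.
P [326, 345] → before → yes.
Q [147, 218] → before → yes.
S [329, 429] → overlaps → no.
U [473, 475] → during → no.
V [95, 380] → before → yes.
W [39, 144] → before → yes.
Result: G, J, K, L, P, Q, V, W.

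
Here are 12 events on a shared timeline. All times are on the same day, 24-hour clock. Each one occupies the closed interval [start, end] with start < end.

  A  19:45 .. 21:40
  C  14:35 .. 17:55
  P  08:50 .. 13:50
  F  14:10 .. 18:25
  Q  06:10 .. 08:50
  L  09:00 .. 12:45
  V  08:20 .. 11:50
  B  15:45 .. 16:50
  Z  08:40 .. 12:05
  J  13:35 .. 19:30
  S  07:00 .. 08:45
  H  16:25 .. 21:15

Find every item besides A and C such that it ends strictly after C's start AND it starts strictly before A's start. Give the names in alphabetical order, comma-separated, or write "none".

Conditions: its end is strictly after C's start (X.end > 14:35) AND its start is strictly before A's start (X.start < 19:45).
B: end 16:50 > 14:35? ✓; start 15:45 < 19:45? ✓ → yes.
F: end 18:25 > 14:35? ✓; start 14:10 < 19:45? ✓ → yes.
H: end 21:15 > 14:35? ✓; start 16:25 < 19:45? ✓ → yes.
J: end 19:30 > 14:35? ✓; start 13:35 < 19:45? ✓ → yes.
L: end 12:45 > 14:35? ✗; start 09:00 < 19:45? ✓ → no.
P: end 13:50 > 14:35? ✗; start 08:50 < 19:45? ✓ → no.
Q: end 08:50 > 14:35? ✗; start 06:10 < 19:45? ✓ → no.
S: end 08:45 > 14:35? ✗; start 07:00 < 19:45? ✓ → no.
V: end 11:50 > 14:35? ✗; start 08:20 < 19:45? ✓ → no.
Z: end 12:05 > 14:35? ✗; start 08:40 < 19:45? ✓ → no.
Result: B, F, H, J.

B, F, H, J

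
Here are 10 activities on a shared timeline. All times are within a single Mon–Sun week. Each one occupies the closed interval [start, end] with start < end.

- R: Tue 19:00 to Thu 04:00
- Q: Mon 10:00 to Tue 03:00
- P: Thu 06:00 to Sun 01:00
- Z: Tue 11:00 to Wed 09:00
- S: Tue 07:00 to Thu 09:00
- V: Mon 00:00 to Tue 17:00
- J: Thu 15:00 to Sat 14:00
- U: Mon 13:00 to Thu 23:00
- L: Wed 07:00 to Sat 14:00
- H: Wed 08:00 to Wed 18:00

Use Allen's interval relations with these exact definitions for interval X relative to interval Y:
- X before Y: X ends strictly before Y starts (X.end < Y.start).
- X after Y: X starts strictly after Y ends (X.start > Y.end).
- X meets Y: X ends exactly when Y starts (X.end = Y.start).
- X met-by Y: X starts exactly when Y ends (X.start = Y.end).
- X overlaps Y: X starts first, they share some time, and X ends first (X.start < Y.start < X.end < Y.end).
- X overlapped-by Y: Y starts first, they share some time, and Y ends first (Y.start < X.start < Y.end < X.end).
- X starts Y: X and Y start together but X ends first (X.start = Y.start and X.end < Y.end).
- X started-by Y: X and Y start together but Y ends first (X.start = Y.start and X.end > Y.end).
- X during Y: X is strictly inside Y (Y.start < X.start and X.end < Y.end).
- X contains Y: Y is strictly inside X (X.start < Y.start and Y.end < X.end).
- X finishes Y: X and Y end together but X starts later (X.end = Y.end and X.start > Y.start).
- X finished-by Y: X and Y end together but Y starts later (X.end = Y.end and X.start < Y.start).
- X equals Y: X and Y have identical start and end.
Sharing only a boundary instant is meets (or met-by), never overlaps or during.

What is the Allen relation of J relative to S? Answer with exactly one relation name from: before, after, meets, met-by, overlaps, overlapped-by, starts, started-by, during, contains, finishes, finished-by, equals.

after

J = [Thu 15:00, Sat 14:00]; S = [Tue 07:00, Thu 09:00].
Compare endpoints: J.start > S.start, J.start > S.end, J.end > S.start, J.end > S.end.
That pattern is 'after'.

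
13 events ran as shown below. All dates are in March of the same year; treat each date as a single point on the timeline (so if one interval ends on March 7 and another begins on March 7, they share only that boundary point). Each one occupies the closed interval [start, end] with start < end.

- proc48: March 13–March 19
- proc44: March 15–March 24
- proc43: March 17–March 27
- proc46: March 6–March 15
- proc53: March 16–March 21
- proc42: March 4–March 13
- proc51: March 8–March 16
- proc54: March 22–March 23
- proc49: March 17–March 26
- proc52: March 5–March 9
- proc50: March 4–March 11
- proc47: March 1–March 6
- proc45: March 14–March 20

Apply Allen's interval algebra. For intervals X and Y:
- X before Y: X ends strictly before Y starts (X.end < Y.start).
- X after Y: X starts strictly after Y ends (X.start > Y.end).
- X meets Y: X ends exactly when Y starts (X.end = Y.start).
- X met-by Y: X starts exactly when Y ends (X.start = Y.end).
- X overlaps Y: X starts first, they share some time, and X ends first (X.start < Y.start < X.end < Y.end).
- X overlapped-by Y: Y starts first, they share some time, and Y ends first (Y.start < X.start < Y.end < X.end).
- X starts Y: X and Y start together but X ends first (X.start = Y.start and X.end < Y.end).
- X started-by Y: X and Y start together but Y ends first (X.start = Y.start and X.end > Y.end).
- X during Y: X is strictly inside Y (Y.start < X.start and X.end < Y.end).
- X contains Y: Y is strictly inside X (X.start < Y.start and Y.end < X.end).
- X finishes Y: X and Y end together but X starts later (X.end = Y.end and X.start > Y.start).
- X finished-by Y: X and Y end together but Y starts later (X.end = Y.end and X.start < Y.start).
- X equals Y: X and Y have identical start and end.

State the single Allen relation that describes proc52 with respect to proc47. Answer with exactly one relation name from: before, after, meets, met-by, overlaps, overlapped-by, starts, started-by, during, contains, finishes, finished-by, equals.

overlapped-by

proc52 = [March 5, March 9]; proc47 = [March 1, March 6].
Compare endpoints: proc52.start > proc47.start, proc52.start < proc47.end, proc52.end > proc47.start, proc52.end > proc47.end.
That pattern is 'overlapped-by'.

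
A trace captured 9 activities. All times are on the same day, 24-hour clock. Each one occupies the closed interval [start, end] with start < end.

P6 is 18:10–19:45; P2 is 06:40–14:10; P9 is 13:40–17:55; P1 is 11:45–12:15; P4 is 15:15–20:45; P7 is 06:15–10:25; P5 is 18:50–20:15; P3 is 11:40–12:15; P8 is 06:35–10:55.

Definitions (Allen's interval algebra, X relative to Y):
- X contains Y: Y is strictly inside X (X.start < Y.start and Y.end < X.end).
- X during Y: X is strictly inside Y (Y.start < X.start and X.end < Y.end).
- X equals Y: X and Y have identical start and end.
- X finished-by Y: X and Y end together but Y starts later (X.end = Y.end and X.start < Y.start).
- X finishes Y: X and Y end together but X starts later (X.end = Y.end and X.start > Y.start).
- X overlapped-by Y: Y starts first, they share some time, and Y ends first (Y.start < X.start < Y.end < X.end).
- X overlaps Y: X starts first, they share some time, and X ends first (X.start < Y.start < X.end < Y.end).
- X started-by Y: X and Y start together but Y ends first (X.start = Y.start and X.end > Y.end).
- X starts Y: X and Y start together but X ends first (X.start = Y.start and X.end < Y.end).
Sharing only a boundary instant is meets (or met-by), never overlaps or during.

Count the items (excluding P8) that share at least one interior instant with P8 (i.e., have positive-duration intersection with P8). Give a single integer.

2

Target P8 = [06:35, 10:55].
P1 [11:45, 12:15] → after → no.
P2 [06:40, 14:10] → overlapped-by → counts.
P3 [11:40, 12:15] → after → no.
P4 [15:15, 20:45] → after → no.
P5 [18:50, 20:15] → after → no.
P6 [18:10, 19:45] → after → no.
P7 [06:15, 10:25] → overlaps → counts.
P9 [13:40, 17:55] → after → no.
Total: 2.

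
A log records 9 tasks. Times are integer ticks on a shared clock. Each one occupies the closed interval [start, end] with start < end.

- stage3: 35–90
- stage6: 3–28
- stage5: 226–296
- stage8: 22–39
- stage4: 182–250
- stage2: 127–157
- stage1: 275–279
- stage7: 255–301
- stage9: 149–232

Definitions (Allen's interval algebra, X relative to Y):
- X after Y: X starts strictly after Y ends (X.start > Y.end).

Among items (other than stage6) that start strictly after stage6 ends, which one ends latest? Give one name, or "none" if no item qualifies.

stage7

Target stage6 = [3, 28].
stage1 [275, 279] → after → candidate.
stage2 [127, 157] → after → candidate.
stage3 [35, 90] → after → candidate.
stage4 [182, 250] → after → candidate.
stage5 [226, 296] → after → candidate.
stage7 [255, 301] → after → candidate.
stage8 [22, 39] → overlapped-by → excluded.
stage9 [149, 232] → after → candidate.
Among candidates, latest end is 301 → stage7.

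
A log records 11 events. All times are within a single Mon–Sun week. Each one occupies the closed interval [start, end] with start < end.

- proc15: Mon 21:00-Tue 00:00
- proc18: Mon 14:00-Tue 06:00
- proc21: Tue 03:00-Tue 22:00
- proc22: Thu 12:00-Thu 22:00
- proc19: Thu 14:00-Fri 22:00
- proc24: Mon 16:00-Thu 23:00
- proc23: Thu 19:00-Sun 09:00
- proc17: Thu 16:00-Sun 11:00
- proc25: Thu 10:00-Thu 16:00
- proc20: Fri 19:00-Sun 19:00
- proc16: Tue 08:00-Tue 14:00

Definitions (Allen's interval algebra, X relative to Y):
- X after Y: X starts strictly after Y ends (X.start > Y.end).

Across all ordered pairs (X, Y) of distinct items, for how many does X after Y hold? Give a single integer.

Checking all 110 ordered pairs for relation 'after'; matching pairs in alphabetical order:
(proc16, proc15): proc16 after proc15 ✓
(proc16, proc18): proc16 after proc18 ✓
(proc17, proc15): proc17 after proc15 ✓
(proc17, proc16): proc17 after proc16 ✓
(proc17, proc18): proc17 after proc18 ✓
(proc17, proc21): proc17 after proc21 ✓
(proc19, proc15): proc19 after proc15 ✓
(proc19, proc16): proc19 after proc16 ✓
(proc19, proc18): proc19 after proc18 ✓
(proc19, proc21): proc19 after proc21 ✓
(proc20, proc15): proc20 after proc15 ✓
(proc20, proc16): proc20 after proc16 ✓
(proc20, proc18): proc20 after proc18 ✓
(proc20, proc21): proc20 after proc21 ✓
(proc20, proc22): proc20 after proc22 ✓
(proc20, proc24): proc20 after proc24 ✓
(proc20, proc25): proc20 after proc25 ✓
(proc21, proc15): proc21 after proc15 ✓
(proc22, proc15): proc22 after proc15 ✓
(proc22, proc16): proc22 after proc16 ✓
(proc22, proc18): proc22 after proc18 ✓
(proc22, proc21): proc22 after proc21 ✓
(proc23, proc15): proc23 after proc15 ✓
(proc23, proc16): proc23 after proc16 ✓
... plus 7 further pairs not listed.
Count: 31.

31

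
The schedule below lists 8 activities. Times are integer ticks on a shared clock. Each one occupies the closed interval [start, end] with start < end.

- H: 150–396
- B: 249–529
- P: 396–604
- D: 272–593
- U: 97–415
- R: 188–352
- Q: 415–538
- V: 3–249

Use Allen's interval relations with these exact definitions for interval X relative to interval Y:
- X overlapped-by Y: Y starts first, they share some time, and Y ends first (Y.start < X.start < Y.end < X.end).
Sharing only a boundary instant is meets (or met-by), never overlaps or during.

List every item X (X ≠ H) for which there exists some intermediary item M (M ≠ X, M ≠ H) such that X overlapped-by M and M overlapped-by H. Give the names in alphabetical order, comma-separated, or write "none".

D, P, Q

Target H = [150, 396].
Intermediaries M with M overlapped-by H: B, D.
Via B — items with X overlapped-by B: D, P, Q.
Via D — items with X overlapped-by D: P.
Union: D, P, Q.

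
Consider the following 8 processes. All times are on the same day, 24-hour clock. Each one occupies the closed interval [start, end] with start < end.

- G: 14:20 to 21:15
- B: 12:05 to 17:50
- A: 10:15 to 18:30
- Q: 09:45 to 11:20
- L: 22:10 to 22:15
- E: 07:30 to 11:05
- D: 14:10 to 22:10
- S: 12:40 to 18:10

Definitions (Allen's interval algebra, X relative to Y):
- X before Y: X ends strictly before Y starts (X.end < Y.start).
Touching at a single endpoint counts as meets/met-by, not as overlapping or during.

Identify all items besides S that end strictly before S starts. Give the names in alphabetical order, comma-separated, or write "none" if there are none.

E, Q

Target S = [12:40, 18:10].
A [10:15, 18:30] → contains → no.
B [12:05, 17:50] → overlaps → no.
D [14:10, 22:10] → overlapped-by → no.
E [07:30, 11:05] → before → yes.
G [14:20, 21:15] → overlapped-by → no.
L [22:10, 22:15] → after → no.
Q [09:45, 11:20] → before → yes.
Result: E, Q.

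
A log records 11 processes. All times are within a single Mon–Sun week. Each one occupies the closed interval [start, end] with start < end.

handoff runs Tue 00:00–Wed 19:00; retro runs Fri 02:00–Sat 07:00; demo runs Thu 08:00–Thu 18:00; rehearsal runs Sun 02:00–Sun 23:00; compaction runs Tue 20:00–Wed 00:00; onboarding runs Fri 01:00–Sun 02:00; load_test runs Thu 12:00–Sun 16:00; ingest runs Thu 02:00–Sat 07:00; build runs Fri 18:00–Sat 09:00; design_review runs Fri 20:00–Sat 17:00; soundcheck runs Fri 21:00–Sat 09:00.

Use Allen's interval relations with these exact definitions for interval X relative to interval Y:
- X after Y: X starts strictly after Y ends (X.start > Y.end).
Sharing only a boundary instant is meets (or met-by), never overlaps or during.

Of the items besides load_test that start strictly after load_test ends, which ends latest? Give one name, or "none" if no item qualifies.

none

Target load_test = [Thu 12:00, Sun 16:00].
build [Fri 18:00, Sat 09:00] → during → excluded.
compaction [Tue 20:00, Wed 00:00] → before → excluded.
demo [Thu 08:00, Thu 18:00] → overlaps → excluded.
design_review [Fri 20:00, Sat 17:00] → during → excluded.
handoff [Tue 00:00, Wed 19:00] → before → excluded.
ingest [Thu 02:00, Sat 07:00] → overlaps → excluded.
onboarding [Fri 01:00, Sun 02:00] → during → excluded.
rehearsal [Sun 02:00, Sun 23:00] → overlapped-by → excluded.
retro [Fri 02:00, Sat 07:00] → during → excluded.
soundcheck [Fri 21:00, Sat 09:00] → during → excluded.
No candidates → none.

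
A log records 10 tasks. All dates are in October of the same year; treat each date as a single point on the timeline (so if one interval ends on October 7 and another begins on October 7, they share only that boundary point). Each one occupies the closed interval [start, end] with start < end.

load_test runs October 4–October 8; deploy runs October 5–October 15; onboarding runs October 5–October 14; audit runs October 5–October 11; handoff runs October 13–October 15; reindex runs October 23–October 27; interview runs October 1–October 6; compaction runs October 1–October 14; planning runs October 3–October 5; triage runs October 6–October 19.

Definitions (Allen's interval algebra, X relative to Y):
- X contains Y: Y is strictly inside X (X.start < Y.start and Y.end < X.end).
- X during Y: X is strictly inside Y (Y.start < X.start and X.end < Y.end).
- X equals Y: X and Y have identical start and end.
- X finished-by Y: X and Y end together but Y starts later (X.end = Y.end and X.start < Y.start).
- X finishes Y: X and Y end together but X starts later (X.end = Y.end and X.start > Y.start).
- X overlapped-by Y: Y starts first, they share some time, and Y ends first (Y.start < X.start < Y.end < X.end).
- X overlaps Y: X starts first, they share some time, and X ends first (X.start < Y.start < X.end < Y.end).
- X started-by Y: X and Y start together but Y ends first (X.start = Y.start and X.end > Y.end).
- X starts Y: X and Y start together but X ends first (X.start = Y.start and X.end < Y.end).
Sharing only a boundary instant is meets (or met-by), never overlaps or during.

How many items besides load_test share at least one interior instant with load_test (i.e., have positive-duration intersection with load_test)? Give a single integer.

Target load_test = [October 4, October 8].
audit [October 5, October 11] → overlapped-by → counts.
compaction [October 1, October 14] → contains → counts.
deploy [October 5, October 15] → overlapped-by → counts.
handoff [October 13, October 15] → after → no.
interview [October 1, October 6] → overlaps → counts.
onboarding [October 5, October 14] → overlapped-by → counts.
planning [October 3, October 5] → overlaps → counts.
reindex [October 23, October 27] → after → no.
triage [October 6, October 19] → overlapped-by → counts.
Total: 7.

7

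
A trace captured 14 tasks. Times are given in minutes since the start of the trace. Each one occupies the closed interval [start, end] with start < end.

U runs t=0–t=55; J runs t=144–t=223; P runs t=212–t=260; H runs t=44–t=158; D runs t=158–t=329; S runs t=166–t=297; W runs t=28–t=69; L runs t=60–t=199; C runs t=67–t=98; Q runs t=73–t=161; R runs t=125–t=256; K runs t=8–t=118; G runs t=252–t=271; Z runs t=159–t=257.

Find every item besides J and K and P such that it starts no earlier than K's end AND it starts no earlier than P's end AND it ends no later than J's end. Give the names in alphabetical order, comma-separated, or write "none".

Conditions: its start is no earlier than K's end (X.start >= t=118) AND its start is no earlier than P's end (X.start >= t=260) AND its end is no later than J's end (X.end <= t=223).
C: start t=67 >= t=118? ✗; start t=67 >= t=260? ✗; end t=98 <= t=223? ✓ → no.
D: start t=158 >= t=118? ✓; start t=158 >= t=260? ✗; end t=329 <= t=223? ✗ → no.
G: start t=252 >= t=118? ✓; start t=252 >= t=260? ✗; end t=271 <= t=223? ✗ → no.
H: start t=44 >= t=118? ✗; start t=44 >= t=260? ✗; end t=158 <= t=223? ✓ → no.
L: start t=60 >= t=118? ✗; start t=60 >= t=260? ✗; end t=199 <= t=223? ✓ → no.
Q: start t=73 >= t=118? ✗; start t=73 >= t=260? ✗; end t=161 <= t=223? ✓ → no.
R: start t=125 >= t=118? ✓; start t=125 >= t=260? ✗; end t=256 <= t=223? ✗ → no.
S: start t=166 >= t=118? ✓; start t=166 >= t=260? ✗; end t=297 <= t=223? ✗ → no.
U: start t=0 >= t=118? ✗; start t=0 >= t=260? ✗; end t=55 <= t=223? ✓ → no.
W: start t=28 >= t=118? ✗; start t=28 >= t=260? ✗; end t=69 <= t=223? ✓ → no.
Z: start t=159 >= t=118? ✓; start t=159 >= t=260? ✗; end t=257 <= t=223? ✗ → no.
Result: none.

none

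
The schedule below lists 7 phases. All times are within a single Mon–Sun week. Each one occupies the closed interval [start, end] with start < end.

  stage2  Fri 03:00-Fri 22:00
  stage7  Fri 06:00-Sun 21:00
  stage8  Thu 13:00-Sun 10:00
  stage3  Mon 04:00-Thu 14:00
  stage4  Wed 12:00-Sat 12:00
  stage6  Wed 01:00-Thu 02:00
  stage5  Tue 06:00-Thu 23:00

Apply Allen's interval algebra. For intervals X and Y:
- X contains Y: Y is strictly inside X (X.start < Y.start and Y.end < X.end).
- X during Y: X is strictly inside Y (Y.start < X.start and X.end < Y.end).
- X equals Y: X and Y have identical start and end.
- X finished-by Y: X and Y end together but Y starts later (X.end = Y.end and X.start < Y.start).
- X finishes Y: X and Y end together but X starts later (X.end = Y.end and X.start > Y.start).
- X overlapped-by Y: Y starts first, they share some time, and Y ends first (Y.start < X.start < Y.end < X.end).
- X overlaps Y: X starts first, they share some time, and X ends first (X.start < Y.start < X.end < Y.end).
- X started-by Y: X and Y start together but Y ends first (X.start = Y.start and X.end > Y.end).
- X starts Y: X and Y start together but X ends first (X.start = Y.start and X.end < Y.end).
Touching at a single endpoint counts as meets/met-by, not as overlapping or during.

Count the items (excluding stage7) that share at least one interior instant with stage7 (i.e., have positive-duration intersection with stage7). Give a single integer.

Target stage7 = [Fri 06:00, Sun 21:00].
stage2 [Fri 03:00, Fri 22:00] → overlaps → counts.
stage3 [Mon 04:00, Thu 14:00] → before → no.
stage4 [Wed 12:00, Sat 12:00] → overlaps → counts.
stage5 [Tue 06:00, Thu 23:00] → before → no.
stage6 [Wed 01:00, Thu 02:00] → before → no.
stage8 [Thu 13:00, Sun 10:00] → overlaps → counts.
Total: 3.

3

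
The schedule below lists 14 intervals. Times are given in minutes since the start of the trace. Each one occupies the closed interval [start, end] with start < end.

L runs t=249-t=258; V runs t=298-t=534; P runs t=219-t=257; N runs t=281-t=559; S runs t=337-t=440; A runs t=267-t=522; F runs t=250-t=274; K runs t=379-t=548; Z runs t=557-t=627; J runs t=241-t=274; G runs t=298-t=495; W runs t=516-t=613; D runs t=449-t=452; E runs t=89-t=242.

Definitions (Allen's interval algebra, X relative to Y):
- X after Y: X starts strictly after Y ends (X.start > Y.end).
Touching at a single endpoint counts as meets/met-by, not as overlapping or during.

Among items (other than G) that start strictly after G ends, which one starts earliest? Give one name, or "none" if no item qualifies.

W

Target G = [t=298, t=495].
A [t=267, t=522] → contains → excluded.
D [t=449, t=452] → during → excluded.
E [t=89, t=242] → before → excluded.
F [t=250, t=274] → before → excluded.
J [t=241, t=274] → before → excluded.
K [t=379, t=548] → overlapped-by → excluded.
L [t=249, t=258] → before → excluded.
N [t=281, t=559] → contains → excluded.
P [t=219, t=257] → before → excluded.
S [t=337, t=440] → during → excluded.
V [t=298, t=534] → started-by → excluded.
W [t=516, t=613] → after → candidate.
Z [t=557, t=627] → after → candidate.
Among candidates, earliest start is t=516 → W.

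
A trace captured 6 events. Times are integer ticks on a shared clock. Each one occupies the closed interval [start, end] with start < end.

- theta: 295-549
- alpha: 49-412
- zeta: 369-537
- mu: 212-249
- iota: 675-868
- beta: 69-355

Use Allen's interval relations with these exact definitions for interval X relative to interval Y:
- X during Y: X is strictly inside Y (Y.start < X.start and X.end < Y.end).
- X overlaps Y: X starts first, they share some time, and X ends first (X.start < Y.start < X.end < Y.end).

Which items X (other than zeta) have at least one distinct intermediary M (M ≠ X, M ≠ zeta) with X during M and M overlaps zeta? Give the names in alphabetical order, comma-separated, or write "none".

Target zeta = [369, 537].
Intermediaries M with M overlaps zeta: alpha.
Via alpha — items with X during alpha: beta, mu.
Union: beta, mu.

beta, mu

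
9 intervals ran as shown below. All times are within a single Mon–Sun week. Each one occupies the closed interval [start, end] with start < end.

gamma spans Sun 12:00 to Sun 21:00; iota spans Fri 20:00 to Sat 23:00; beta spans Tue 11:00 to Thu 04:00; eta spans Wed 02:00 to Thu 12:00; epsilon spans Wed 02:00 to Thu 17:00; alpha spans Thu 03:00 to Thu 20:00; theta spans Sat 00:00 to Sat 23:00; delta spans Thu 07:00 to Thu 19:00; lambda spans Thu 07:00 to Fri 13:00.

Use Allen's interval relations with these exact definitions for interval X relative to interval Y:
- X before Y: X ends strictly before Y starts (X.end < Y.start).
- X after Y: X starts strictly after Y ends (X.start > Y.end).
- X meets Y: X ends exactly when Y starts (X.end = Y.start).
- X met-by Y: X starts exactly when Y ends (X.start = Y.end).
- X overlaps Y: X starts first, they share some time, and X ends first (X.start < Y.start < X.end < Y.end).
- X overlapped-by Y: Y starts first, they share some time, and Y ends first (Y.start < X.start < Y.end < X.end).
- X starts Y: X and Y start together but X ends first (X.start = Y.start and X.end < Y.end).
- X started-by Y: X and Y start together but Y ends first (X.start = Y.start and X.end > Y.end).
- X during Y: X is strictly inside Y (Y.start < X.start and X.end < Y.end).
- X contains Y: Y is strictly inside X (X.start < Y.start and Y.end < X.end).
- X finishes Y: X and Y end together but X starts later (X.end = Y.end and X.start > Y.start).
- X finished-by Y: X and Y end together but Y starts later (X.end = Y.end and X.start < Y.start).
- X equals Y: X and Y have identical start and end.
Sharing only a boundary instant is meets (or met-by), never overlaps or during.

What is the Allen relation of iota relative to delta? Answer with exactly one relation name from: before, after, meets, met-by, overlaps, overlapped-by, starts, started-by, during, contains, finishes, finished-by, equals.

after

iota = [Fri 20:00, Sat 23:00]; delta = [Thu 07:00, Thu 19:00].
Compare endpoints: iota.start > delta.start, iota.start > delta.end, iota.end > delta.start, iota.end > delta.end.
That pattern is 'after'.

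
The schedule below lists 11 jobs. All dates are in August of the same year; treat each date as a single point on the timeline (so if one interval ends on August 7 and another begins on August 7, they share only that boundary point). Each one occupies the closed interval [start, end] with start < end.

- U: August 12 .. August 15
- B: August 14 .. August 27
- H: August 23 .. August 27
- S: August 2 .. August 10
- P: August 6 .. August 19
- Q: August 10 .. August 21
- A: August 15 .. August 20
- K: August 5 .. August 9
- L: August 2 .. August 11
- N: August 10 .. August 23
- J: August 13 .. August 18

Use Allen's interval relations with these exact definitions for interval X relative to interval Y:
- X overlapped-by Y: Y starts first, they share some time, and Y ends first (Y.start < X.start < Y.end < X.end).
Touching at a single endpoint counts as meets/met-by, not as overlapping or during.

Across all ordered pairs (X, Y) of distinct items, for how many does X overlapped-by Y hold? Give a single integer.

15

Checking all 110 ordered pairs for relation 'overlapped-by'; matching pairs in alphabetical order:
(A, J): A overlapped-by J ✓
(A, P): A overlapped-by P ✓
(B, J): B overlapped-by J ✓
(B, N): B overlapped-by N ✓
(B, P): B overlapped-by P ✓
(B, Q): B overlapped-by Q ✓
(B, U): B overlapped-by U ✓
(J, U): J overlapped-by U ✓
(N, L): N overlapped-by L ✓
(N, P): N overlapped-by P ✓
(P, K): P overlapped-by K ✓
(P, L): P overlapped-by L ✓
(P, S): P overlapped-by S ✓
(Q, L): Q overlapped-by L ✓
(Q, P): Q overlapped-by P ✓
Count: 15.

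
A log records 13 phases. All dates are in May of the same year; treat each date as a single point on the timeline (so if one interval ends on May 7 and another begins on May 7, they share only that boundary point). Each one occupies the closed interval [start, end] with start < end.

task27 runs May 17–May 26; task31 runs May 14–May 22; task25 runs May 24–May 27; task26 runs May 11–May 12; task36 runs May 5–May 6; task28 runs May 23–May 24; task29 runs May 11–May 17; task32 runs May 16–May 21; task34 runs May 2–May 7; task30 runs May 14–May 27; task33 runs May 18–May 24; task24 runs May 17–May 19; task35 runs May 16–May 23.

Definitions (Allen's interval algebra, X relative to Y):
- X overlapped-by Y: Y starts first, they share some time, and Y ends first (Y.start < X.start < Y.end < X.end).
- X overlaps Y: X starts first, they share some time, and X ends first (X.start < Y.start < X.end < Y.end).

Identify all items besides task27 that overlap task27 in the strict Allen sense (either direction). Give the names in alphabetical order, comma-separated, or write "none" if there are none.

Target task27 = [May 17, May 26].
task24 [May 17, May 19] → starts → no.
task25 [May 24, May 27] → overlapped-by → yes.
task26 [May 11, May 12] → before → no.
task28 [May 23, May 24] → during → no.
task29 [May 11, May 17] → meets → no.
task30 [May 14, May 27] → contains → no.
task31 [May 14, May 22] → overlaps → yes.
task32 [May 16, May 21] → overlaps → yes.
task33 [May 18, May 24] → during → no.
task34 [May 2, May 7] → before → no.
task35 [May 16, May 23] → overlaps → yes.
task36 [May 5, May 6] → before → no.
Result: task25, task31, task32, task35.

task25, task31, task32, task35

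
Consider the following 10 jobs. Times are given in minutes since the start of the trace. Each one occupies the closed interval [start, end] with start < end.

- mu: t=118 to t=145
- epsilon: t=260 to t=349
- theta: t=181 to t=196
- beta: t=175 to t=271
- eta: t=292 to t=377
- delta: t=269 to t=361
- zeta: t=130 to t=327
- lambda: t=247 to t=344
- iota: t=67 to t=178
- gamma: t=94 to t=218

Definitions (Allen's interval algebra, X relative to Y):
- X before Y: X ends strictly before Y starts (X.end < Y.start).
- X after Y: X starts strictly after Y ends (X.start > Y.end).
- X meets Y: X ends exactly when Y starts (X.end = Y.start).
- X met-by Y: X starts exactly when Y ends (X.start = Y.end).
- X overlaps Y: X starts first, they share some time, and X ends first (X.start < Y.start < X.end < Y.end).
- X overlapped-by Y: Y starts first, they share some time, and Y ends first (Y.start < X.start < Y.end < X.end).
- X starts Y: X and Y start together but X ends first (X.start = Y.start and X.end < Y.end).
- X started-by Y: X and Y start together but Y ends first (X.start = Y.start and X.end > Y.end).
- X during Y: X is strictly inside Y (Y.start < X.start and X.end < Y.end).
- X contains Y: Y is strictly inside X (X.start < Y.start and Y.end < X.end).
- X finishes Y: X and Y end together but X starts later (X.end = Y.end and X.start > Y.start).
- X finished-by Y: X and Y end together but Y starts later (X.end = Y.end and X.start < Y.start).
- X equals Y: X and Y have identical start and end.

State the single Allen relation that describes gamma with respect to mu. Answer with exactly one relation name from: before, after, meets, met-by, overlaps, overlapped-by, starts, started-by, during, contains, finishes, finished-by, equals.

contains

gamma = [t=94, t=218]; mu = [t=118, t=145].
Compare endpoints: gamma.start < mu.start, gamma.start < mu.end, gamma.end > mu.start, gamma.end > mu.end.
That pattern is 'contains'.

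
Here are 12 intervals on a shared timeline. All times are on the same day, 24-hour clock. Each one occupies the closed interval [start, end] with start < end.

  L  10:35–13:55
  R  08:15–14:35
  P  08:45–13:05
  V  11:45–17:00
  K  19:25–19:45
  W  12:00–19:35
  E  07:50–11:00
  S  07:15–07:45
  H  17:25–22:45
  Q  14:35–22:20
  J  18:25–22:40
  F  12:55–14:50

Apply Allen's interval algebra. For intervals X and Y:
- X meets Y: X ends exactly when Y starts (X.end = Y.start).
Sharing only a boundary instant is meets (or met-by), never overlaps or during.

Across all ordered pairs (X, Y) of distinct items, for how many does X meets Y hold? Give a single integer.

Checking all 132 ordered pairs for relation 'meets'; matching pairs in alphabetical order:
(R, Q): R meets Q ✓
Count: 1.

1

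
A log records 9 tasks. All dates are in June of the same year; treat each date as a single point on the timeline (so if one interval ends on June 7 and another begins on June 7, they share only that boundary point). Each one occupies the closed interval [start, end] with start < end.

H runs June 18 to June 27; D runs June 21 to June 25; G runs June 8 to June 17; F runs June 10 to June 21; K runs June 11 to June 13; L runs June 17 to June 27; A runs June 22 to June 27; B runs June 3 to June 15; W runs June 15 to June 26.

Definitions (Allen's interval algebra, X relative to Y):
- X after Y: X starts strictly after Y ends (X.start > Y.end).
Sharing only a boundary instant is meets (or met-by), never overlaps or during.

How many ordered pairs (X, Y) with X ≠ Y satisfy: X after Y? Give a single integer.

Checking all 72 ordered pairs for relation 'after'; matching pairs in alphabetical order:
(A, B): A after B ✓
(A, F): A after F ✓
(A, G): A after G ✓
(A, K): A after K ✓
(D, B): D after B ✓
(D, G): D after G ✓
(D, K): D after K ✓
(H, B): H after B ✓
(H, G): H after G ✓
(H, K): H after K ✓
(L, B): L after B ✓
(L, K): L after K ✓
(W, K): W after K ✓
Count: 13.

13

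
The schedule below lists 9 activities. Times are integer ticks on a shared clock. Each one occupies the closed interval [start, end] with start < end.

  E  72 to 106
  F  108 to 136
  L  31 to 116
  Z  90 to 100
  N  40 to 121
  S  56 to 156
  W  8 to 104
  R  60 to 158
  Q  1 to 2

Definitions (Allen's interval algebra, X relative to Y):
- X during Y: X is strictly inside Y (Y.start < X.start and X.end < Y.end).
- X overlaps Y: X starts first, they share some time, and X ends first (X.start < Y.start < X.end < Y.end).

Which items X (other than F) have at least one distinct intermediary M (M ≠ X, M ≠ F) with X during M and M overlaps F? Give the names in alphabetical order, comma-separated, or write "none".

Target F = [108, 136].
Intermediaries M with M overlaps F: L, N.
Via L — items with X during L: E, Z.
Via N — items with X during N: E, Z.
Union: E, Z.

E, Z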